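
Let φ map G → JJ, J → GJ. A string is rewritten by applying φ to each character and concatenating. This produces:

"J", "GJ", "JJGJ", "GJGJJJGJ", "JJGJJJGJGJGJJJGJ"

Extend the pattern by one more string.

Applying the rule to each of the 16 symbols of JJGJJJGJGJGJJJGJ gives the pieces GJ GJ JJ GJ GJ GJ JJ GJ JJ GJ JJ GJ GJ GJ JJ GJ, which concatenate to the answer.

GJGJJJGJGJGJJJGJJJGJJJGJGJGJJJGJ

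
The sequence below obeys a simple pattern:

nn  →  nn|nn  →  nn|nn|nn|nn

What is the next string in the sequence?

nn|nn|nn|nn|nn|nn|nn|nn

Every step duplicates the string with '|' between the halves.
So the next term is two copies of nn|nn|nn|nn with '|' between the halves.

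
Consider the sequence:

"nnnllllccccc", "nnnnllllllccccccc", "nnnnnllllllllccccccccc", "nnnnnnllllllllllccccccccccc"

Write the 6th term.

Reading off run lengths: n runs 3, 4, 5, 6; l runs 4, 6, 8, 10; c runs 5, 7, 9, 11 — each is linear in n, where the shown terms are n = 2, 3, 4, 5.
At n = 7 the blocks have lengths 8, 14, 15.

nnnnnnnnllllllllllllllccccccccccccccc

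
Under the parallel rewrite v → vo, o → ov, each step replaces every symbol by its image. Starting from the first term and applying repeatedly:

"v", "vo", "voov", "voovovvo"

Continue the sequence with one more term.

Expanding voovovvo: v→vo, o→ov, o→ov, v→vo, o→ov, v→vo, v→vo, o→ov. Concatenated: vo ov ov vo ov vo vo ov.

voovovvoovvovoov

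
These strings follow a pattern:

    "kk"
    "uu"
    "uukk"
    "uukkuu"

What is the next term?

This is a Fibonacci-style word recurrence s(k) = s(k−1)·s(k−2): e.g. uu·kk = uukk.
So term 5 is uukkuu·uukk.

uukkuuuukk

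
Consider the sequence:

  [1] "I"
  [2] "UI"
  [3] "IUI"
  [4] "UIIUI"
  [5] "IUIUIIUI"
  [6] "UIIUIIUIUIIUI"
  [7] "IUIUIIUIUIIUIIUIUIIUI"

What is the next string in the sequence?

UIIUIIUIUIIUIIUIUIIUIUIIUIIUIUIIUI

This is a Fibonacci-style word recurrence s(k) = s(k−2)·s(k−1): e.g. I·UI = IUI.
So term 8 is UIIUIIUIUIIUI·IUIUIIUIUIIUIIUIUIIUI.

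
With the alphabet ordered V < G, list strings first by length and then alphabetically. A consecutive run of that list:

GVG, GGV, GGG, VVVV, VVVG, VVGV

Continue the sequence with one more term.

VVGG

Treat VVGV as a base-2 numeral over the given alphabet and add one, carrying through any trailing G's.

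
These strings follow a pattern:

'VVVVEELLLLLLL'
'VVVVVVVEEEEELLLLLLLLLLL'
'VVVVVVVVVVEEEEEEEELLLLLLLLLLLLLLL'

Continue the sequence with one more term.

Reading off run lengths: V runs 4, 7, 10; E runs 2, 5, 8; L runs 7, 11, 15 — each is linear in n (n = 1, 2, …).
Setting n = 4 gives 13, 11, 19 characters in each block.

VVVVVVVVVVVVVEEEEEEEEEEELLLLLLLLLLLLLLLLLLL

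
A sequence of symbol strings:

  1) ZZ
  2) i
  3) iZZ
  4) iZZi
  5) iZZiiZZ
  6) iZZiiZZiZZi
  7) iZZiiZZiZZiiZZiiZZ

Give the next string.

iZZiiZZiZZiiZZiiZZiZZiiZZiZZi

This is a Fibonacci-style word recurrence s(k) = s(k−1)·s(k−2): e.g. i·ZZ = iZZ.
So term 8 is iZZiiZZiZZiiZZiiZZ·iZZiiZZiZZi.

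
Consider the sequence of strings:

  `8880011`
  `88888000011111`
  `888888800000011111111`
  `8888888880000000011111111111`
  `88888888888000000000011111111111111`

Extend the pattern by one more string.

Each string has the form 8^{2n+1} 0^{2n} 1^{3n-1} (n = 1, 2, …).
For the next term, n = 6, so the run lengths are 13, 12, 17.

888888888888800000000000011111111111111111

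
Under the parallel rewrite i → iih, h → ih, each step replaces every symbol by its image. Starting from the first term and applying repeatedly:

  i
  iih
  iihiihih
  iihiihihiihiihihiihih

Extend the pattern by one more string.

Rewriting the 21 symbols of iihiihihiihiihihiihih one by one yields iih iih ih iih iih ih iih ih iih iih ih iih iih ih iih ih iih iih ih iih ih; concatenated:

iihiihihiihiihihiihihiihiihihiihiihihiihihiihiihihiihih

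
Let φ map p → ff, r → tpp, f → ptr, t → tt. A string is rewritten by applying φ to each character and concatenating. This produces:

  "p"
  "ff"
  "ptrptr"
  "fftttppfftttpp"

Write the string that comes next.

Replace each of the 14 characters of fftttppfftttpp in place — ptr ptr tt tt tt ff ff ptr ptr tt tt tt ff ff — and concatenate.

ptrptrttttttffffptrptrttttttffff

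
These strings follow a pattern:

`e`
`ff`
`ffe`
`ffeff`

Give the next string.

From term 3 onward, concatenate the last term with the second-to-last: ff·e = ffe, ffe·ff = ffeff, …
The next term joins ffeff and ffe.

ffeffffe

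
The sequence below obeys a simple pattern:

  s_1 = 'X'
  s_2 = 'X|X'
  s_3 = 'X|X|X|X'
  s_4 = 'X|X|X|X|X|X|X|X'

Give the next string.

s(k+1) = s(k)·|·s(k) — each term doubles the last with '|' between the halves.
One more doubling of X|X|X|X|X|X|X|X gives the answer.

X|X|X|X|X|X|X|X|X|X|X|X|X|X|X|X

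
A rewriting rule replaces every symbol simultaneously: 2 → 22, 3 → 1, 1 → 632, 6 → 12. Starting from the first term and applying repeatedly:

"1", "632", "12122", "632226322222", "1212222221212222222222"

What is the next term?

φ(1212222221212222222222) expands symbol-by-symbol to 632 22 632 22 22 22 22 22 22 632 22 632 22 22 22 22 22 22 22 22 22 22; joining the 22 pieces gives the next term.

632226322222222222226322263222222222222222222222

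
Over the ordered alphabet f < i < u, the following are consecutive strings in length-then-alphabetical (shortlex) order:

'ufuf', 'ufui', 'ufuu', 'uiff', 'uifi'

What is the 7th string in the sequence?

uiif

Continuing the enumeration 2 steps past uifi: uifi → uifu → (answer).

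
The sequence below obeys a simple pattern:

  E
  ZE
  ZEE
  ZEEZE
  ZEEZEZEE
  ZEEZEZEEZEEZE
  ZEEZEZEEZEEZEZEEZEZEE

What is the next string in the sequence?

Each term (from the third on) is the previous term followed by the one before it: term 3 = ZE·E = ZEE.
So term 8 is ZEEZEZEEZEEZEZEEZEZEE·ZEEZEZEEZEEZE.

ZEEZEZEEZEEZEZEEZEZEEZEEZEZEEZEEZE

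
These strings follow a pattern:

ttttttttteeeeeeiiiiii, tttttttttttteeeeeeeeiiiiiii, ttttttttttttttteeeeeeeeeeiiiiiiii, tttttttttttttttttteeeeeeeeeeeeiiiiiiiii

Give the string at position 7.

Term n consists of 3n t's, followed by 2n e's, followed by n+3 i's, where the shown terms are n = 3, 4, 5, 6.
For term 7, n = 9, so the run lengths are 27, 18, 12.

ttttttttttttttttttttttttttteeeeeeeeeeeeeeeeeeiiiiiiiiiiii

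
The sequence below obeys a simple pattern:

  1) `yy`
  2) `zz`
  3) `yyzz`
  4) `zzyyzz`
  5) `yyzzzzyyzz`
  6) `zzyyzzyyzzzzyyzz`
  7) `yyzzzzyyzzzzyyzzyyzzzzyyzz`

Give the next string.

Each term (from the third on) is the two preceding terms concatenated in order: term 3 = yy·zz = yyzz.
The next term joins zzyyzzyyzzzzyyzz and yyzzzzyyzzzzyyzzyyzzzzyyzz.

zzyyzzyyzzzzyyzzyyzzzzyyzzzzyyzzyyzzzzyyzz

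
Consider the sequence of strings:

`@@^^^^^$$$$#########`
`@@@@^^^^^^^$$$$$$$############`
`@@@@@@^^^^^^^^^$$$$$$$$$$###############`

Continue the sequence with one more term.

@@@@@@@@^^^^^^^^^^^$$$$$$$$$$$$$##################

The n-th term is 2n-2 @'s then 2n+1 ^'s then 3n-2 $'s then 3n+3 #'s, where the shown terms are n = 2, 3, 4.
For the next term, n = 5, so the run lengths are 8, 11, 13, 18.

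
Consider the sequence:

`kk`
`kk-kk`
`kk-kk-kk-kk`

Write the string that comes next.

kk-kk-kk-kk-kk-kk-kk-kk

s(k+1) = s(k)·-·s(k) — each term doubles the last with '-' between the halves.
One more doubling of kk-kk-kk-kk gives the answer.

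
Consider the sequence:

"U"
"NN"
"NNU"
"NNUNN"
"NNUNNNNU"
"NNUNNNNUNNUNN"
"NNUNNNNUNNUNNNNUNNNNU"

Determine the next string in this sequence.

From term 3 onward, concatenate the last term with the second-to-last: NN·U = NNU, NNU·NN = NNUNN, …
So term 8 is NNUNNNNUNNUNNNNUNNNNU·NNUNNNNUNNUNN.

NNUNNNNUNNUNNNNUNNNNUNNUNNNNUNNUNN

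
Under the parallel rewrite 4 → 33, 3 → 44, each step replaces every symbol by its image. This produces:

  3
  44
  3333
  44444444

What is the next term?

Rewriting each symbol of 44444444: 4→33, 4→33, 4→33, 4→33, 4→33, 4→33, 4→33, 4→33, which concatenates to 33 33 33 33 33 33 33 33.

3333333333333333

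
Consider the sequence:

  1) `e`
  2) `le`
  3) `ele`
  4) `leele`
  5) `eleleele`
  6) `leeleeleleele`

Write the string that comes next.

This is a Fibonacci-style word recurrence s(k) = s(k−2)·s(k−1): e.g. e·le = ele.
So term 7 is eleleele·leeleeleleele.

eleleeleleeleeleleele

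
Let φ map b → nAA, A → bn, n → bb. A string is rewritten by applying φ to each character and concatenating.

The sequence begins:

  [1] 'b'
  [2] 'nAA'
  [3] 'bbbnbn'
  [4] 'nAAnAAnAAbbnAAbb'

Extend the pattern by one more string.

Applying the rule to each of the 16 symbols of nAAnAAnAAbbnAAbb gives the pieces bb bn bn bb bn bn bb bn bn nAA nAA bb bn bn nAA nAA, which concatenate to the answer.

bbbnbnbbbnbnbbbnbnnAAnAAbbbnbnnAAnAA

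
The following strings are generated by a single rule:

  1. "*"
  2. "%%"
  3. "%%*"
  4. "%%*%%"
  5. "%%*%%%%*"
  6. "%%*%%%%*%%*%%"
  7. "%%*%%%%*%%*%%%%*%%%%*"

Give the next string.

%%*%%%%*%%*%%%%*%%%%*%%*%%%%*%%*%%

From term 3 onward, concatenate the last term with the second-to-last: %%·* = %%*, %%*·%% = %%*%%, …
Continuing: %%*%%%%*%%*%%%%*%%%%* · %%*%%%%*%%*%% gives term 8.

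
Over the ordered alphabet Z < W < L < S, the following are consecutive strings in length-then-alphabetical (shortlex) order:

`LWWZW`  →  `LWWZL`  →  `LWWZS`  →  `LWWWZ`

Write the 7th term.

LWWWS

Stepping forward 3 times from LWWWZ: LWWWZ → LWWWW → LWWWL, then the target.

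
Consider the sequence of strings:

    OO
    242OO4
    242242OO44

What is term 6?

Every step adds 242 to the front and 4 to the end of the previous string.
From 242242OO44, 3 further steps: 242242OO44 → 242242242OO444 → 242242242242OO4444 → (answer).

242242242242242OO44444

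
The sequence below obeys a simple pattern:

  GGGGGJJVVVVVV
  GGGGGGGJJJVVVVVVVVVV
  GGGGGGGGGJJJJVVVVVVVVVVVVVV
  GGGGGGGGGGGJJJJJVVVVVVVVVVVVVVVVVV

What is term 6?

GGGGGGGGGGGGGGGJJJJJJJVVVVVVVVVVVVVVVVVVVVVVVVVV

Term n consists of 2n+3 G's, followed by n+1 J's, followed by 4n+2 V's (n = 1, 2, …).
Setting n = 6 gives 15, 7, 26 characters in each block.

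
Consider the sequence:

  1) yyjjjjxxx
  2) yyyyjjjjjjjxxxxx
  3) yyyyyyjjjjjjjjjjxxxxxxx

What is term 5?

Reading off run lengths: y runs 2, 4, 6; j runs 4, 7, 10; x runs 3, 5, 7 — each is linear in n (n = 1, 2, …).
For term 5, n = 5, so the run lengths are 10, 16, 11.

yyyyyyyyyyjjjjjjjjjjjjjjjjxxxxxxxxxxx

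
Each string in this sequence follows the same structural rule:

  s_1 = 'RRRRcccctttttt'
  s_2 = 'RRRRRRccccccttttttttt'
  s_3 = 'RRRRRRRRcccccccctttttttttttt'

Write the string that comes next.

Each string has the form R^{2n} c^{2n} t^{3n}, where the shown terms are n = 2, 3, 4.
Setting n = 5 gives 10, 10, 15 characters in each block.

RRRRRRRRRRccccccccccttttttttttttttt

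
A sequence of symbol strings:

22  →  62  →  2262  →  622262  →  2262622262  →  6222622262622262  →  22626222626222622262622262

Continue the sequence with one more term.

622262226262226222626222626222622262622262

This is a Fibonacci-style word recurrence s(k) = s(k−2)·s(k−1): e.g. 22·62 = 2262.
Continuing: 6222622262622262 · 22626222626222622262622262 gives term 8.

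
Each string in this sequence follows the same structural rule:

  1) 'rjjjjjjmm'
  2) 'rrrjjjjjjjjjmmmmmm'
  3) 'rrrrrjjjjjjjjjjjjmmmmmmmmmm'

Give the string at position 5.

Reading off run lengths: r runs 1, 3, 5; j runs 6, 9, 12; m runs 2, 6, 10 — each is linear in n (n = 1, 2, …).
For term 5, n = 5, so the run lengths are 9, 18, 18.

rrrrrrrrrjjjjjjjjjjjjjjjjjjmmmmmmmmmmmmmmmmmm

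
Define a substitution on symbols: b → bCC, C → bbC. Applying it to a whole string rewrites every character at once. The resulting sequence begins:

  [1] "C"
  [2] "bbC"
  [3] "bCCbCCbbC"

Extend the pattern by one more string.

Apply φ to bCCbCCbbC symbol by symbol: b→bCC, C→bbC, C→bbC, b→bCC, C→bbC, C→bbC, b→bCC, b→bCC, C→bbC; joined: bCC bbC bbC bCC bbC bbC bCC bCC bbC.

bCCbbCbbCbCCbbCbbCbCCbCCbbC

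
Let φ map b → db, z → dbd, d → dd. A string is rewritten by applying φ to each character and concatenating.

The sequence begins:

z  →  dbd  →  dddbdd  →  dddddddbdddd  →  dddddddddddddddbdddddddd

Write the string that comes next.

φ(dddddddddddddddbdddddddd) expands symbol-by-symbol to dd dd dd dd dd dd dd dd dd dd dd dd dd dd dd db dd dd dd dd dd dd dd dd; joining the 24 pieces gives the next term.

dddddddddddddddddddddddddddddddbdddddddddddddddd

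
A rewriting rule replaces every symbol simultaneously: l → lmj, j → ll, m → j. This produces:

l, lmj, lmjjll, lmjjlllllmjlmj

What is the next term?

Replace each of the 14 characters of lmjjlllllmjlmj in place — lmj j ll ll lmj lmj lmj lmj lmj j ll lmj j ll — and concatenate.

lmjjlllllmjlmjlmjlmjlmjjlllmjjll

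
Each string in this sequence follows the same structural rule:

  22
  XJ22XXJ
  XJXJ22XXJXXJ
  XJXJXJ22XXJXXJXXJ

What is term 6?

XJXJXJXJXJ22XXJXXJXXJXXJXXJ

Every step adds XJ to the front and XXJ to the end of the previous string.
From XJXJXJ22XXJXXJXXJ, 2 further steps: XJXJXJ22XXJXXJXXJ → XJXJXJXJ22XXJXXJXXJXXJ → (answer).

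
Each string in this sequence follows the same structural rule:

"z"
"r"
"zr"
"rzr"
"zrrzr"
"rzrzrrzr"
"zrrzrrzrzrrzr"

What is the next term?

Each term (from the third on) is the two preceding terms concatenated in order: term 3 = z·r = zr.
So term 8 is rzrzrrzr·zrrzrrzrzrrzr.

rzrzrrzrzrrzrrzrzrrzr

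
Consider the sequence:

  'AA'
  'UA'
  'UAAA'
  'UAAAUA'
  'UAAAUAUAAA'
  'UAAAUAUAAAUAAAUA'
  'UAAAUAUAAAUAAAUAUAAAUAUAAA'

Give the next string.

From term 3 onward, concatenate the last term with the second-to-last: UA·AA = UAAA, UAAA·UA = UAAAUA, …
The next term joins UAAAUAUAAAUAAAUAUAAAUAUAAA and UAAAUAUAAAUAAAUA.

UAAAUAUAAAUAAAUAUAAAUAUAAAUAAAUAUAAAUAAAUA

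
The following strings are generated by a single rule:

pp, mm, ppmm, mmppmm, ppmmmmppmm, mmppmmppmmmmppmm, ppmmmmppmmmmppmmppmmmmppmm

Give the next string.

This is a Fibonacci-style word recurrence s(k) = s(k−2)·s(k−1): e.g. pp·mm = ppmm.
So term 8 is mmppmmppmmmmppmm·ppmmmmppmmmmppmmppmmmmppmm.

mmppmmppmmmmppmmppmmmmppmmmmppmmppmmmmppmm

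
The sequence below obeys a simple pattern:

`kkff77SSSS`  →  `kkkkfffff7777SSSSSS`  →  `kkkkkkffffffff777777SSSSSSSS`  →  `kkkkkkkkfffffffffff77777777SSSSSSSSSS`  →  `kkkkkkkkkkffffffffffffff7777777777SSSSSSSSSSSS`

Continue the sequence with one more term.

Each string has the form k^{2n} f^{3n-1} 7^{2n} S^{2n+2} (n = 1, 2, …).
Setting n = 6 gives 12, 17, 12, 14 characters in each block.

kkkkkkkkkkkkfffffffffffffffff777777777777SSSSSSSSSSSSSS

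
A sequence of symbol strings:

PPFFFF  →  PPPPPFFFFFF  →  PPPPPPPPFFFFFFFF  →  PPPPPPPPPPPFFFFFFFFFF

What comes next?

PPPPPPPPPPPPPPFFFFFFFFFFFF

The n-th term is 3n-1 P's then 2n+2 F's (n = 1, 2, …).
For the next term, n = 5, so the run lengths are 14, 12.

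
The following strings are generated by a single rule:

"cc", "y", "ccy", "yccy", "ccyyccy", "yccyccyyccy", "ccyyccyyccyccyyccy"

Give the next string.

yccyccyyccyccyyccyyccyccyyccy

From term 3 onward, concatenate the second-to-last term with the last: cc·y = ccy, y·ccy = yccy, …
Continuing: yccyccyyccy · ccyyccyyccyccyyccy gives term 8.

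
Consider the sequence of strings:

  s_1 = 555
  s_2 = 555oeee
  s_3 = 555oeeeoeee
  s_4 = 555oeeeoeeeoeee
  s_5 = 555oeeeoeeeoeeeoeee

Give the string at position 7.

The strings grow by a fixed suffix oeee each time.
From 555oeeeoeeeoeeeoeee, 2 further steps: 555oeeeoeeeoeeeoeee → 555oeeeoeeeoeeeoeeeoeee → (answer).

555oeeeoeeeoeeeoeeeoeeeoeee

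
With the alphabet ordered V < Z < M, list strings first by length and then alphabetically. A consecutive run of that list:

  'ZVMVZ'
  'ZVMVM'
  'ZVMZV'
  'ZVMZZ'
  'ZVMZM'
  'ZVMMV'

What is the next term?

ZVMMZ

The successor of ZVMMV increments the rightmost position that isn't already M and resets every position after it to V.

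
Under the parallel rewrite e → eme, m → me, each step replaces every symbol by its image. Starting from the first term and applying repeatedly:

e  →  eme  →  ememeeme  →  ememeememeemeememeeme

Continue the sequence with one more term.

ememeememeemeememeememeemeememeemeememeememeemeememeeme

Applying the rule to each of the 21 symbols of ememeememeemeememeeme gives the pieces eme me eme me eme eme me eme me eme eme me eme eme me eme me eme eme me eme, which concatenate to the answer.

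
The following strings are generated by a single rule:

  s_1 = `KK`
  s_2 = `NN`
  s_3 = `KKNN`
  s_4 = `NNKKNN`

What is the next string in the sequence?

From term 3 onward, concatenate the second-to-last term with the last: KK·NN = KKNN, NN·KKNN = NNKKNN, …
So term 5 is KKNN·NNKKNN.

KKNNNNKKNN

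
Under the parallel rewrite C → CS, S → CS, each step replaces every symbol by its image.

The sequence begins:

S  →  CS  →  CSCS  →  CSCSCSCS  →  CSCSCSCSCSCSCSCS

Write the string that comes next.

Rewriting the 16 symbols of CSCSCSCSCSCSCSCS one by one yields CS CS CS CS CS CS CS CS CS CS CS CS CS CS CS CS; concatenated:

CSCSCSCSCSCSCSCSCSCSCSCSCSCSCSCS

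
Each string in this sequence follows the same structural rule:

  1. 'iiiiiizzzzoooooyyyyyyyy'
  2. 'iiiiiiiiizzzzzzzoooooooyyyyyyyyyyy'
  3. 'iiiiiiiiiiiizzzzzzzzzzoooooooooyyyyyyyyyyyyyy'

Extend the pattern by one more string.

Each string has the form i^{3n} z^{3n-2} o^{2n+1} y^{3n+2}, where the shown terms are n = 2, 3, 4.
Setting n = 5 gives 15, 13, 11, 17 characters in each block.

iiiiiiiiiiiiiiizzzzzzzzzzzzzoooooooooooyyyyyyyyyyyyyyyyy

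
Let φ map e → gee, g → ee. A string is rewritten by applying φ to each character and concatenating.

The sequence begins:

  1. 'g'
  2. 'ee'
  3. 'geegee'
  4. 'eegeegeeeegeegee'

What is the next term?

geegeeeegeegeeeegeegeegeegeeeegeegeeeegeegee

Applying the rule to each of the 16 symbols of eegeegeeeegeegee gives the pieces gee gee ee gee gee ee gee gee gee gee ee gee gee ee gee gee, which concatenate to the answer.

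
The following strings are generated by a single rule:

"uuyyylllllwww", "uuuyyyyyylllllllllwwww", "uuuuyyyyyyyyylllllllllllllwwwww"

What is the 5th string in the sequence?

Term n consists of n+1 u's, followed by 3n y's, followed by 4n+1 l's, followed by n+2 w's (n = 1, 2, …).
At n = 5 the blocks have lengths 6, 15, 21, 7.

uuuuuuyyyyyyyyyyyyyyylllllllllllllllllllllwwwwwww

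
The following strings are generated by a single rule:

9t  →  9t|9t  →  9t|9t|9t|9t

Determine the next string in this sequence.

9t|9t|9t|9t|9t|9t|9t|9t

Each string is two copies of the previous one joined by '|'.
One more doubling of 9t|9t|9t|9t gives the answer.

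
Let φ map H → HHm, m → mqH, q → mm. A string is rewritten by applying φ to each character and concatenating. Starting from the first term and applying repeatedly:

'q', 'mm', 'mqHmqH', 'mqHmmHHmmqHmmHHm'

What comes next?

φ(mqHmmHHmmqHmmHHm) expands symbol-by-symbol to mqH mm HHm mqH mqH HHm HHm mqH mqH mm HHm mqH mqH HHm HHm mqH; joining the 16 pieces gives the next term.

mqHmmHHmmqHmqHHHmHHmmqHmqHmmHHmmqHmqHHHmHHmmqH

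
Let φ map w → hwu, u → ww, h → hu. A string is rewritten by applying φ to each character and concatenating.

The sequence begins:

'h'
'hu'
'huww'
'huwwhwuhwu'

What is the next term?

Apply φ to huwwhwuhwu symbol by symbol: h→hu, u→ww, w→hwu, w→hwu, h→hu, w→hwu, u→ww, h→hu, w→hwu, u→ww; joined: hu ww hwu hwu hu hwu ww hu hwu ww.

huwwhwuhwuhuhwuwwhuhwuww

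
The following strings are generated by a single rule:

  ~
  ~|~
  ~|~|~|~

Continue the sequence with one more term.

Every step duplicates the string with '|' between the halves.
One more doubling of ~|~|~|~ gives the answer.

~|~|~|~|~|~|~|~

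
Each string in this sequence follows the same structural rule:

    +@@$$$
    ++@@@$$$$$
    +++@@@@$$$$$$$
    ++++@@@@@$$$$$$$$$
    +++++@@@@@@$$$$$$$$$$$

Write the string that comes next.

++++++@@@@@@@$$$$$$$$$$$$$

The n-th term is n +'s then n+1 @'s then 2n+1 $'s (n = 1, 2, …).
Setting n = 6 gives 6, 7, 13 characters in each block.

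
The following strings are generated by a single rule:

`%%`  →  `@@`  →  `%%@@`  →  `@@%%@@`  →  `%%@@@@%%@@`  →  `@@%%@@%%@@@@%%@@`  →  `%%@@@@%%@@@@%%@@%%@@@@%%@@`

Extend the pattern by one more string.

Each term (from the third on) is the two preceding terms concatenated in order: term 3 = %%·@@ = %%@@.
So term 8 is @@%%@@%%@@@@%%@@·%%@@@@%%@@@@%%@@%%@@@@%%@@.

@@%%@@%%@@@@%%@@%%@@@@%%@@@@%%@@%%@@@@%%@@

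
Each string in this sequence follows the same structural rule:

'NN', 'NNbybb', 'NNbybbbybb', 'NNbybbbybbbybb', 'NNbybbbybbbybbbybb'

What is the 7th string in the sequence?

Every step adds bybb to the end: s(k+1) = s(k)·bybb.
From NNbybbbybbbybbbybb, 2 further steps: NNbybbbybbbybbbybb → NNbybbbybbbybbbybbbybb → (answer).

NNbybbbybbbybbbybbbybbbybb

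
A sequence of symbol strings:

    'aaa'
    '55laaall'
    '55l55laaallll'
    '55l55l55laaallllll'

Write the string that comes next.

Each term wraps the previous one in 55l on the left and ll on the right.
Applying this once more to 55l55l55laaallllll:

55l55l55l55laaallllllll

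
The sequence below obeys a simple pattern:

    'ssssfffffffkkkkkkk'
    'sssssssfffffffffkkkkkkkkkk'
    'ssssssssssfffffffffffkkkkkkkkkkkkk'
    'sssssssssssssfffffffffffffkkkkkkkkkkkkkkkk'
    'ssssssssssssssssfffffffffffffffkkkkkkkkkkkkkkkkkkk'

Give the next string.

sssssssssssssssssssfffffffffffffffffkkkkkkkkkkkkkkkkkkkkkk

The n-th term is 3n-2 s's then 2n+3 f's then 3n+1 k's, where the shown terms are n = 2, 3, 4, 5, 6.
Setting n = 7 gives 19, 17, 22 characters in each block.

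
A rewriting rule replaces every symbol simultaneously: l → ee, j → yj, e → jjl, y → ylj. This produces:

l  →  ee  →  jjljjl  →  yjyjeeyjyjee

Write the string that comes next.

yljyjyljyjjjljjlyljyjyljyjjjljjl

Rewriting each symbol of yjyjeeyjyjee: y→ylj, j→yj, y→ylj, j→yj, e→jjl, e→jjl, y→ylj, j→yj, y→ylj, j→yj, e→jjl, e→jjl, which concatenates to ylj yj ylj yj jjl jjl ylj yj ylj yj jjl jjl.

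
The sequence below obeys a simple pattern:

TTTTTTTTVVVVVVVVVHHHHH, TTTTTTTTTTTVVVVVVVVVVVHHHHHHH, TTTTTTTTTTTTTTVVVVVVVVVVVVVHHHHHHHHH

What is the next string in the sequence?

TTTTTTTTTTTTTTTTTVVVVVVVVVVVVVVVHHHHHHHHHHH

Each string has the form T^{3n-1} V^{2n+3} H^{2n-1}, where the shown terms are n = 3, 4, 5.
Setting n = 6 gives 17, 15, 11 characters in each block.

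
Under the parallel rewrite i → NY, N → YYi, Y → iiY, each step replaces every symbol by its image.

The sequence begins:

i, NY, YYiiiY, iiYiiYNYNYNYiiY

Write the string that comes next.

Rewriting the 15 symbols of iiYiiYNYNYNYiiY one by one yields NY NY iiY NY NY iiY YYi iiY YYi iiY YYi iiY NY NY iiY; concatenated:

NYNYiiYNYNYiiYYYiiiYYYiiiYYYiiiYNYNYiiY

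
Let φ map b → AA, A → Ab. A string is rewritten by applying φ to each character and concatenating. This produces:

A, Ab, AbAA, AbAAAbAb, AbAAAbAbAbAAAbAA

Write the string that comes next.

Rewriting the 16 symbols of AbAAAbAbAbAAAbAA one by one yields Ab AA Ab Ab Ab AA Ab AA Ab AA Ab Ab Ab AA Ab Ab; concatenated:

AbAAAbAbAbAAAbAAAbAAAbAbAbAAAbAb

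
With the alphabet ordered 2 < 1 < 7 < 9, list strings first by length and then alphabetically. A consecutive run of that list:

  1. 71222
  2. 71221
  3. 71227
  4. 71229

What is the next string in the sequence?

The successor of 71229 increments the rightmost position that isn't already 9 and resets every position after it to 2.

71212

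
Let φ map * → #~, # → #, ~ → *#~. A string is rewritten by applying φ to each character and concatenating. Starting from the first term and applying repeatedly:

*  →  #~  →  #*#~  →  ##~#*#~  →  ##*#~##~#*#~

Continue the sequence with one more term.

Apply φ to ##*#~##~#*#~ symbol by symbol: #→#, #→#, *→#~, #→#, ~→*#~, #→#, #→#, ~→*#~, #→#, *→#~, #→#, ~→*#~; joined: # # #~ # *#~ # # *#~ # #~ # *#~.

###~#*#~##*#~##~#*#~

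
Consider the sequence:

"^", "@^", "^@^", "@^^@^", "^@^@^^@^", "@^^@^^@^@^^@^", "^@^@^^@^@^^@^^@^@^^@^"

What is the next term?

@^^@^^@^@^^@^^@^@^^@^@^^@^^@^@^^@^

Each term (from the third on) is the two preceding terms concatenated in order: term 3 = ^·@^ = ^@^.
So term 8 is @^^@^^@^@^^@^·^@^@^^@^@^^@^^@^@^^@^.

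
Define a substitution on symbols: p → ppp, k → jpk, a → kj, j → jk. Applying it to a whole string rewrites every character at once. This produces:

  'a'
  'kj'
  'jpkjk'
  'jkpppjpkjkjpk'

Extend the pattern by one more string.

jkjpkpppppppppjkpppjpkjkjpkjkpppjpk

Replace each of the 13 characters of jkpppjpkjkjpk in place — jk jpk ppp ppp ppp jk ppp jpk jk jpk jk ppp jpk — and concatenate.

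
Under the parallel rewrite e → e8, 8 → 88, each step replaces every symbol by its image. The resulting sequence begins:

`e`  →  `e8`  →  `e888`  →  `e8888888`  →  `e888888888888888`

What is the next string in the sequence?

e8888888888888888888888888888888

Replace each of the 16 characters of e888888888888888 in place — e8 88 88 88 88 88 88 88 88 88 88 88 88 88 88 88 — and concatenate.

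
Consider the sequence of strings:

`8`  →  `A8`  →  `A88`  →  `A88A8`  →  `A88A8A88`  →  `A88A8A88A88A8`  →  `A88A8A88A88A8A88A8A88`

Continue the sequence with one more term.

A88A8A88A88A8A88A8A88A88A8A88A88A8

This is a Fibonacci-style word recurrence s(k) = s(k−1)·s(k−2): e.g. A8·8 = A88.
So term 8 is A88A8A88A88A8A88A8A88·A88A8A88A88A8.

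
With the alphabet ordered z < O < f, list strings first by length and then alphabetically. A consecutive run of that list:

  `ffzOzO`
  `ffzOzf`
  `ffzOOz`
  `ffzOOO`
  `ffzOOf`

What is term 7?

ffzOfO

Stepping forward 2 times from ffzOOf: ffzOOf → ffzOfz, then the target.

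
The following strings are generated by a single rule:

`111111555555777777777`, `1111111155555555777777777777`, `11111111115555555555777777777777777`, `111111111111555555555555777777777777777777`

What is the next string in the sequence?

Reading off run lengths: 1 runs 6, 8, 10, 12; 5 runs 6, 8, 10, 12; 7 runs 9, 12, 15, 18 — each is linear in n, where the shown terms are n = 3, 4, 5, 6.
At n = 7 the blocks have lengths 14, 14, 21.

1111111111111155555555555555777777777777777777777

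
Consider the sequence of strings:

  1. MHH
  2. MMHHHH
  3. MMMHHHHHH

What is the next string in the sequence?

The n-th term is n M's then 2n H's (n = 1, 2, …).
At n = 4 the blocks have lengths 4, 8.

MMMMHHHHHHHH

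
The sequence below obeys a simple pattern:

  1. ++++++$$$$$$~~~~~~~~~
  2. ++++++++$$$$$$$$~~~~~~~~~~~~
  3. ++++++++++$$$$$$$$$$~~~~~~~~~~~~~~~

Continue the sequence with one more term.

Reading off run lengths: + runs 6, 8, 10; $ runs 6, 8, 10; ~ runs 9, 12, 15 — each is linear in n, where the shown terms are n = 3, 4, 5.
Setting n = 6 gives 12, 12, 18 characters in each block.

++++++++++++$$$$$$$$$$$$~~~~~~~~~~~~~~~~~~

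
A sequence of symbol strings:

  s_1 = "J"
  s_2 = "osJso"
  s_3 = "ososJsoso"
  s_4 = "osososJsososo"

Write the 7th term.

Every step adds os to the front and so to the end of the previous string.
From osososJsososo, 3 further steps: osososJsososo → ososososJsosososo → osososososJsososososo → (answer).

ososososososJsosososososo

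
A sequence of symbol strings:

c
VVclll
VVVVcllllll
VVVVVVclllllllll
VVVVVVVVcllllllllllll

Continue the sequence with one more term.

VVVVVVVVVVclllllllllllllll

Every step adds VV to the front and lll to the end of the previous string.
One more step from VVVVVVVVcllllllllllll gives the answer.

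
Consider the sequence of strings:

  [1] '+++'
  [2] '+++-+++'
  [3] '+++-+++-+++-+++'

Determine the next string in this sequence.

Every step duplicates the string with '-' between the halves.
Doubling +++-+++-+++-+++ with '-' between the halves:

+++-+++-+++-+++-+++-+++-+++-+++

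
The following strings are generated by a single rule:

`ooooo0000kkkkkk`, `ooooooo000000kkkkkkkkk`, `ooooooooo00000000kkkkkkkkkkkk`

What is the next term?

Reading off run lengths: o runs 5, 7, 9; 0 runs 4, 6, 8; k runs 6, 9, 12 — each is linear in n, where the shown terms are n = 2, 3, 4.
Setting n = 5 gives 11, 10, 15 characters in each block.

ooooooooooo0000000000kkkkkkkkkkkkkkk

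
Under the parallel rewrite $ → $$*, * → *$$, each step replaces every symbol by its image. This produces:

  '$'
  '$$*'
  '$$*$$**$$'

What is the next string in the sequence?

$$*$$**$$$$*$$**$$*$$$$*$$*

Rewriting each symbol of $$*$$**$$: $→$$*, $→$$*, *→*$$, $→$$*, $→$$*, *→*$$, *→*$$, $→$$*, $→$$*, which concatenates to $$* $$* *$$ $$* $$* *$$ *$$ $$* $$*.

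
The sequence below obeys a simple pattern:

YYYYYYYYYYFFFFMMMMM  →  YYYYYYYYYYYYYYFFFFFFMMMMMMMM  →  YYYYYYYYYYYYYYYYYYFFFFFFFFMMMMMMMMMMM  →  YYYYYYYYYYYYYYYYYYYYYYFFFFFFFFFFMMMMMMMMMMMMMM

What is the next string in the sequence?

YYYYYYYYYYYYYYYYYYYYYYYYYYFFFFFFFFFFFFMMMMMMMMMMMMMMMMM

Term n consists of 4n+2 Y's, followed by 2n F's, followed by 3n-1 M's, where the shown terms are n = 2, 3, 4, 5.
Setting n = 6 gives 26, 12, 17 characters in each block.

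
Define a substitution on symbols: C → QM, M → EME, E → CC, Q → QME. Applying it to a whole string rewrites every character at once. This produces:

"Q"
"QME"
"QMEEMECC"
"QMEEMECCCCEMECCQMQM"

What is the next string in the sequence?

QMEEMECCCCEMECCQMQMQMQMCCEMECCQMQMQMEEMEQMEEME

φ(QMEEMECCCCEMECCQMQM) expands symbol-by-symbol to QME EME CC CC EME CC QM QM QM QM CC EME CC QM QM QME EME QME EME; joining the 19 pieces gives the next term.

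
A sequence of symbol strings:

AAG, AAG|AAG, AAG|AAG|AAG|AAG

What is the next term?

AAG|AAG|AAG|AAG|AAG|AAG|AAG|AAG

s(k+1) = s(k)·|·s(k) — each term doubles the last with '|' between the halves.
One more doubling of AAG|AAG|AAG|AAG gives the answer.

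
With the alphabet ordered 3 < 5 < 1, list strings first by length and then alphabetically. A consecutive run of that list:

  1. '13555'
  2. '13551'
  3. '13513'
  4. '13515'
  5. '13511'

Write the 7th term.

13135

Continuing the enumeration 2 steps past 13511: 13511 → 13133 → (answer).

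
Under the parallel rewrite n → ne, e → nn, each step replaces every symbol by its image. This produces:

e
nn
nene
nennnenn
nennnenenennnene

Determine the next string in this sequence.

nennnenenennnennnennnenenennnenn

Replace each of the 16 characters of nennnenenennnene in place — ne nn ne ne ne nn ne nn ne nn ne ne ne nn ne nn — and concatenate.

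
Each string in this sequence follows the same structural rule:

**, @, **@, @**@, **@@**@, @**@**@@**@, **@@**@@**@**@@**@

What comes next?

This is a Fibonacci-style word recurrence s(k) = s(k−2)·s(k−1): e.g. **·@ = **@.
The next term joins @**@**@@**@ and **@@**@@**@**@@**@.

@**@**@@**@**@@**@@**@**@@**@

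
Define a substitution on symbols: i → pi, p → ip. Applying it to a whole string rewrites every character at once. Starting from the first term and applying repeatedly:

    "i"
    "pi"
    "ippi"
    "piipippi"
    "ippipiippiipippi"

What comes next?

Rewriting the 16 symbols of ippipiippiipippi one by one yields pi ip ip pi ip pi pi ip ip pi pi ip pi ip ip pi; concatenated:

piipippiippipiipippipiippiipippi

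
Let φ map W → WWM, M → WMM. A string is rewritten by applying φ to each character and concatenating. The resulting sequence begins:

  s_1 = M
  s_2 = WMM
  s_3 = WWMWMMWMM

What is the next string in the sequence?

WWMWWMWMMWWMWMMWMMWWMWMMWMM

Apply φ to WWMWMMWMM symbol by symbol: W→WWM, W→WWM, M→WMM, W→WWM, M→WMM, M→WMM, W→WWM, M→WMM, M→WMM; joined: WWM WWM WMM WWM WMM WMM WWM WMM WMM.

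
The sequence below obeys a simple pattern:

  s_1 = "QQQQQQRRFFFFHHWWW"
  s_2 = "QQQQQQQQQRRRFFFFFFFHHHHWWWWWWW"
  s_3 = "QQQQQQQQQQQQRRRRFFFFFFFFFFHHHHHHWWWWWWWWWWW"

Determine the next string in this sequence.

The n-th term is 3n+3 Q's then n+1 R's then 3n+1 F's then 2n H's then 4n-1 W's (n = 1, 2, …).
At n = 4 the blocks have lengths 15, 5, 13, 8, 15.

QQQQQQQQQQQQQQQRRRRRFFFFFFFFFFFFFHHHHHHHHWWWWWWWWWWWWWWW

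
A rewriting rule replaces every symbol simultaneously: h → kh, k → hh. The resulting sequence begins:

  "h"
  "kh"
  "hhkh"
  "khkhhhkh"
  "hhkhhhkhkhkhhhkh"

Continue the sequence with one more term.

Rewriting the 16 symbols of hhkhhhkhkhkhhhkh one by one yields kh kh hh kh kh kh hh kh hh kh hh kh kh kh hh kh; concatenated:

khkhhhkhkhkhhhkhhhkhhhkhkhkhhhkh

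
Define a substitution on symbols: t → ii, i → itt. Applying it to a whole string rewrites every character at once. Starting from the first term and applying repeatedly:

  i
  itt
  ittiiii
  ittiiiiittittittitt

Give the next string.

ittiiiiittittittittittiiiiittiiiiittiiiiittiiii

φ(ittiiiiittittittitt) expands symbol-by-symbol to itt ii ii itt itt itt itt itt ii ii itt ii ii itt ii ii itt ii ii; joining the 19 pieces gives the next term.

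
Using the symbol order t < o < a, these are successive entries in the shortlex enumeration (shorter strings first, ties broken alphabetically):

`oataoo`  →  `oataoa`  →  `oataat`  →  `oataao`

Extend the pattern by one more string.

oataaa

Find the rightmost character of oataao below a, bump it to the next letter, and reset everything to its right to t.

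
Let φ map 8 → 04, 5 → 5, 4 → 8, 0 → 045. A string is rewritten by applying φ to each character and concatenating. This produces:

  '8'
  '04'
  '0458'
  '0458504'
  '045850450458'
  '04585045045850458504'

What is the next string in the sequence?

045850450458504585045045850450458

Replace each of the 20 characters of 04585045045850458504 in place — 045 8 5 04 5 045 8 5 045 8 5 04 5 045 8 5 04 5 045 8 — and concatenate.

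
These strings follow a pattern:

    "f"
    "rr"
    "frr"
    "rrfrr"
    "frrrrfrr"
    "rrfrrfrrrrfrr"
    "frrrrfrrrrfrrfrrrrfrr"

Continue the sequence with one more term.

Each term (from the third on) is the two preceding terms concatenated in order: term 3 = f·rr = frr.
So term 8 is rrfrrfrrrrfrr·frrrrfrrrrfrrfrrrrfrr.

rrfrrfrrrrfrrfrrrrfrrrrfrrfrrrrfrr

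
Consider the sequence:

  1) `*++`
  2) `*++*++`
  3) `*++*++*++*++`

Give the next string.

s(k+1) = s(k)·s(k) — each term doubles the last.
Doubling *++*++*++*++:

*++*++*++*++*++*++*++*++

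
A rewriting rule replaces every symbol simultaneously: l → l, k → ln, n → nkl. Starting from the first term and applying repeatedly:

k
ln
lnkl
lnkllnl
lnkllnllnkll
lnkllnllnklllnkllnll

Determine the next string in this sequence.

Rewriting the 20 symbols of lnkllnllnklllnkllnll one by one yields l nkl ln l l nkl l l nkl ln l l l nkl ln l l nkl l l; concatenated:

lnkllnllnklllnkllnlllnkllnllnklll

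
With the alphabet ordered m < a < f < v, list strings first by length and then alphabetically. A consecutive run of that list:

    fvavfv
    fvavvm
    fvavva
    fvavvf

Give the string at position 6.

fvfmmm

Continuing the enumeration 2 steps past fvavvf: fvavvf → fvavvv → (answer).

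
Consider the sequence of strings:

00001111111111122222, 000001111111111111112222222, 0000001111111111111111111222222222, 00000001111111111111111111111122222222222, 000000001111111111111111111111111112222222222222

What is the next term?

Term n consists of n+1 0's, followed by 4n-1 1's, followed by 2n-1 2's, where the shown terms are n = 3, 4, 5, 6, 7.
At n = 8 the blocks have lengths 9, 31, 15.

0000000001111111111111111111111111111111222222222222222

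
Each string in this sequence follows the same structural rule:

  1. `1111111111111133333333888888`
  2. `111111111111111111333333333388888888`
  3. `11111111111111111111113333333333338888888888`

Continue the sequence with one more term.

The n-th term is 4n+2 1's then 2n+2 3's then 2n 8's, where the shown terms are n = 3, 4, 5.
Setting n = 6 gives 26, 14, 12 characters in each block.

1111111111111111111111111133333333333333888888888888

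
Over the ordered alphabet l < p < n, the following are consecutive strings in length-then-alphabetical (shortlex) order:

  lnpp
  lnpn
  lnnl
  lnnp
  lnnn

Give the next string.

Treat lnnn as a base-3 numeral over the given alphabet and add one, carrying through any trailing n's.

plll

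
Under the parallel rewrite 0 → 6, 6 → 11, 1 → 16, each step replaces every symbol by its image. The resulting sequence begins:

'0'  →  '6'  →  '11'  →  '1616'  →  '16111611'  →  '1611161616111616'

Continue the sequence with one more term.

Rewriting the 16 symbols of 1611161616111616 one by one yields 16 11 16 16 16 11 16 11 16 11 16 16 16 11 16 11; concatenated:

16111616161116111611161616111611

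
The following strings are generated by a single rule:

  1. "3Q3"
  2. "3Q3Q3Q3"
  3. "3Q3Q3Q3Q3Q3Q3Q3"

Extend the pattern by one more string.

s(k+1) = s(k)·Q·s(k) — each term doubles the last with 'Q' between the halves.
So the next term is two copies of 3Q3Q3Q3Q3Q3Q3Q3 with 'Q' between the halves.

3Q3Q3Q3Q3Q3Q3Q3Q3Q3Q3Q3Q3Q3Q3Q3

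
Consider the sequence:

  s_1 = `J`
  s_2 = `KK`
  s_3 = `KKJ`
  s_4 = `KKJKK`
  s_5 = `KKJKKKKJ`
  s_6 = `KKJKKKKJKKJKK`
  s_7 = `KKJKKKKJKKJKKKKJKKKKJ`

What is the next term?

Each term (from the third on) is the previous term followed by the one before it: term 3 = KK·J = KKJ.
Continuing: KKJKKKKJKKJKKKKJKKKKJ · KKJKKKKJKKJKK gives term 8.

KKJKKKKJKKJKKKKJKKKKJKKJKKKKJKKJKK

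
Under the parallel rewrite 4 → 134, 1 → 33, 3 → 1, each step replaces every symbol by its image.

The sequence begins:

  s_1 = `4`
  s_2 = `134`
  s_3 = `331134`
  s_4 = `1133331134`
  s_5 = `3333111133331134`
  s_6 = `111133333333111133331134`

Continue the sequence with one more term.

333333331111111133333333111133331134

Applying the rule to each of the 24 symbols of 111133333333111133331134 gives the pieces 33 33 33 33 1 1 1 1 1 1 1 1 33 33 33 33 1 1 1 1 33 33 1 134, which concatenate to the answer.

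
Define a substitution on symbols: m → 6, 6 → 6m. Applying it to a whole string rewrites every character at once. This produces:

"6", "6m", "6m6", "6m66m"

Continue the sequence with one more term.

6m66m6m6

Expanding 6m66m: 6→6m, m→6, 6→6m, 6→6m, m→6. Concatenated: 6m 6 6m 6m 6.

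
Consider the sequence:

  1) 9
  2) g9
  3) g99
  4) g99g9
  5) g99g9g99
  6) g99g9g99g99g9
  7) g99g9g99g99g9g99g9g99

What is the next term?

From term 3 onward, concatenate the last term with the second-to-last: g9·9 = g99, g99·g9 = g99g9, …
Continuing: g99g9g99g99g9g99g9g99 · g99g9g99g99g9 gives term 8.

g99g9g99g99g9g99g9g99g99g9g99g99g9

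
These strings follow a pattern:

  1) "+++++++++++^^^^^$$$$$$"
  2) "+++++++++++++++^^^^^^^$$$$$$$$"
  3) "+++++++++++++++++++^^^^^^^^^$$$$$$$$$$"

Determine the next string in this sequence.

The n-th term is 4n+3 +'s then 2n+1 ^'s then 2n+2 $'s, where the shown terms are n = 2, 3, 4.
For the next term, n = 5, so the run lengths are 23, 11, 12.

+++++++++++++++++++++++^^^^^^^^^^^$$$$$$$$$$$$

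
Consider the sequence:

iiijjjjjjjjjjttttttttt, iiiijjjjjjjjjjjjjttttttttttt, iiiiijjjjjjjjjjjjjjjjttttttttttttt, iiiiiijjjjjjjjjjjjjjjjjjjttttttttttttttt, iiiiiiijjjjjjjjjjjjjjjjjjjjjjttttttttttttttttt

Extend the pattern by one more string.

iiiiiiiijjjjjjjjjjjjjjjjjjjjjjjjjttttttttttttttttttt

Each string has the form i^{n} j^{3n+1} t^{2n+3}, where the shown terms are n = 3, 4, 5, 6, 7.
Setting n = 8 gives 8, 25, 19 characters in each block.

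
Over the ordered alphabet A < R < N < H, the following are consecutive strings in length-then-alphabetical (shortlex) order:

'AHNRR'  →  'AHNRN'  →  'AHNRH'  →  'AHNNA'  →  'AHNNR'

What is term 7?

AHNNH

Continuing the enumeration 2 steps past AHNNR: AHNNR → AHNNN → (answer).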